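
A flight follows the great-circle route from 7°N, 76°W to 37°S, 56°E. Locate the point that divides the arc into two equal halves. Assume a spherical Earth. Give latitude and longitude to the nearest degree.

From cos δ = sin φ₁ sin φ₂ + cos φ₁ cos φ₂ cos Δλ, the central angle is δ ≈ 2.219 rad (127.1°).
Interpolate at f = 1/2 with slerp weights a = sin((1−f)δ)/sin δ ≈ 1.123, b = sin(fδ)/sin δ ≈ 1.123.
p = a·p₁ + b·p₂ ≈ (0.771, -0.338, -0.539); φ = arcsin(p_z) ≈ -32.62°, λ = atan2(p_y, p_x) ≈ -23.67°.

≈ 33°S, 24°W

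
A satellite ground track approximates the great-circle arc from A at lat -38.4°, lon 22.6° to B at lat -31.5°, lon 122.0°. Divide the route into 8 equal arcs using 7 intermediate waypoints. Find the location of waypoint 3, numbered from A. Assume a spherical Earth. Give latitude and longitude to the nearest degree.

≈ lat -47°, lon 61°

From cos δ = sin φ₁ sin φ₂ + cos φ₁ cos φ₂ cos Δλ, the central angle is δ ≈ 1.354 rad (77.6°).
Interpolate at f = 3/8 with slerp weights a = sin((1−f)δ)/sin δ ≈ 0.767, b = sin(fδ)/sin δ ≈ 0.498.
p = a·p₁ + b·p₂ ≈ (0.330, 0.591, -0.736); φ = arcsin(p_z) ≈ -47.42°, λ = atan2(p_y, p_x) ≈ 60.83°.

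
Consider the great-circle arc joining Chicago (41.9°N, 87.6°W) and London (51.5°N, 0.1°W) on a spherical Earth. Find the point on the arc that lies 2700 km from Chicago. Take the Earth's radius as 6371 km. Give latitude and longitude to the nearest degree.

≈ 55°N, 56°W

The haversine formula gives a central angle δ ≈ 0.997 rad (57.1°) between the endpoints. The total great-circle distance is δ·R ≈ 0.997 × 6371 ≈ 6352 km, so the target fraction is f = 2700/6352 ≈ 0.425.
Interpolate at f ≈ 0.425 with slerp weights a = sin((1−f)δ)/sin δ ≈ 0.646, b = sin(fδ)/sin δ ≈ 0.490.
p = a·p₁ + b·p₂ ≈ (0.325, -0.481, 0.814); φ = arcsin(p_z) ≈ 54.53°, λ = atan2(p_y, p_x) ≈ -55.94°.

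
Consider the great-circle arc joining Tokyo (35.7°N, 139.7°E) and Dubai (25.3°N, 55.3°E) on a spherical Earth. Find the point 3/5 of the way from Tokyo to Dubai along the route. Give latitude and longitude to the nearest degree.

≈ 37°N, 86°E

Convert each endpoint to a unit vector on the sphere (x = cos φ cos λ, y = cos φ sin λ, z = sin φ).
The central angle between the endpoints is δ = arccos(p₁·p₂) ≈ 1.244 rad (71.3°).
Interpolate at f = 3/5 with slerp weights a = sin((1−f)δ)/sin δ ≈ 0.504, b = sin(fδ)/sin δ ≈ 0.717.
p = a·p₁ + b·p₂ ≈ (0.057, 0.798, 0.600); φ = arcsin(p_z) ≈ 36.90°, λ = atan2(p_y, p_x) ≈ 85.92°.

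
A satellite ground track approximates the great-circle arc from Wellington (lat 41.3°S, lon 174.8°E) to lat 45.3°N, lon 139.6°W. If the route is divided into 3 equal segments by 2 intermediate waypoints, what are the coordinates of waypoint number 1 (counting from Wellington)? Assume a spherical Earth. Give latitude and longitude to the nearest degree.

≈ lat 13°S, lon 169°W

Convert each endpoint to a unit vector on the sphere (x = cos φ cos λ, y = cos φ sin λ, z = sin φ).
The central angle between the endpoints is δ = arccos(p₁·p₂) ≈ 1.670 rad (95.7°).
Interpolate at f = 1/3 with slerp weights a = sin((1−f)δ)/sin δ ≈ 0.902, b = sin(fδ)/sin δ ≈ 0.531.
p = a·p₁ + b·p₂ ≈ (-0.959, -0.181, -0.218); φ = arcsin(p_z) ≈ -12.57°, λ = atan2(p_y, p_x) ≈ -169.33°.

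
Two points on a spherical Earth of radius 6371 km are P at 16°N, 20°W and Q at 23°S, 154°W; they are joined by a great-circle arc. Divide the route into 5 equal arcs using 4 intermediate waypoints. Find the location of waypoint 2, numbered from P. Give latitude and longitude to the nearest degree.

≈ 4°S, 71°W

Convert each endpoint to a unit vector on the sphere (x = cos φ cos λ, y = cos φ sin λ, z = sin φ).
The central angle between the endpoints is δ = arccos(p₁·p₂) ≈ 2.378 rad (136.3°).
Interpolate at f = 2/5 with slerp weights a = sin((1−f)δ)/sin δ ≈ 1.431, b = sin(fδ)/sin δ ≈ 1.177.
p = a·p₁ + b·p₂ ≈ (0.319, -0.946, -0.066); φ = arcsin(p_z) ≈ -3.76°, λ = atan2(p_y, p_x) ≈ -71.37°.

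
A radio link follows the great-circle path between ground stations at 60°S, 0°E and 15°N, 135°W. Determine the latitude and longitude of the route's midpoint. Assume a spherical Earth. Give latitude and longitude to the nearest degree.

Write both endpoints as unit vectors p₁, p₂ with components (cos φ cos λ, cos φ sin λ, sin φ).
The central angle between the endpoints is δ = arccos(p₁·p₂) ≈ 2.172 rad (124.4°).
Interpolate at f = 1/2 with slerp weights a = sin((1−f)δ)/sin δ ≈ 1.073, b = sin(fδ)/sin δ ≈ 1.073.
p = a·p₁ + b·p₂ ≈ (-0.196, -0.733, -0.651); φ = arcsin(p_z) ≈ -40.65°, λ = atan2(p_y, p_x) ≈ -105.00°.

≈ 41°S, 105°W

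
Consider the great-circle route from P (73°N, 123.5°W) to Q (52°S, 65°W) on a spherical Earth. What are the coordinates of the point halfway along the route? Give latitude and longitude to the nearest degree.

≈ (12°N, 83°W)

From cos δ = sin φ₁ sin φ₂ + cos φ₁ cos φ₂ cos Δλ, the central angle is δ ≈ 2.291 rad (131.3°).
Interpolate at f = 1/2 with slerp weights a = sin((1−f)δ)/sin δ ≈ 1.212, b = sin(fδ)/sin δ ≈ 1.212.
p = a·p₁ + b·p₂ ≈ (0.120, -0.972, 0.204); φ = arcsin(p_z) ≈ 11.77°, λ = atan2(p_y, p_x) ≈ -82.97°.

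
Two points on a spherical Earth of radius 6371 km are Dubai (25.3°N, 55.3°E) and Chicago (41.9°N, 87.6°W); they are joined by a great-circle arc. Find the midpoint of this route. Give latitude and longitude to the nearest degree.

Convert each endpoint to a unit vector on the sphere (x = cos φ cos λ, y = cos φ sin λ, z = sin φ).
The central angle between the endpoints is δ = arccos(p₁·p₂) ≈ 1.825 rad (104.6°).
Interpolate at f = 1/2 with slerp weights a = sin((1−f)δ)/sin δ ≈ 0.817, b = sin(fδ)/sin δ ≈ 0.817.
p = a·p₁ + b·p₂ ≈ (0.446, -0.000, 0.895); φ = arcsin(p_z) ≈ 63.51°, λ = atan2(p_y, p_x) ≈ -0.04°.

≈ 64°N, 0°E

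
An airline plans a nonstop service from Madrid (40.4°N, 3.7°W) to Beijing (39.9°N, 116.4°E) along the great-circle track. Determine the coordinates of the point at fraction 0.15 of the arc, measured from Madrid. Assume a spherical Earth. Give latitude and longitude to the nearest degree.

≈ (49°N, 9°E)

Convert each endpoint to a unit vector on the sphere (x = cos φ cos λ, y = cos φ sin λ, z = sin φ).
The central angle between the endpoints is δ = arccos(p₁·p₂) ≈ 1.448 rad (82.9°).
Interpolate at f = 0.15 with slerp weights a = sin((1−f)δ)/sin δ ≈ 0.950, b = sin(fδ)/sin δ ≈ 0.217.
p = a·p₁ + b·p₂ ≈ (0.648, 0.103, 0.755); φ = arcsin(p_z) ≈ 49.02°, λ = atan2(p_y, p_x) ≈ 8.99°.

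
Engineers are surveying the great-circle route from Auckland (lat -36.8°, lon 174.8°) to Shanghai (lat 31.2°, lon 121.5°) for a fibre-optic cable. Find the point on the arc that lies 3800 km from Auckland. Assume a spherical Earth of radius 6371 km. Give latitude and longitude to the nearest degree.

Convert each endpoint to a unit vector on the sphere (x = cos φ cos λ, y = cos φ sin λ, z = sin φ).
The central angle between the endpoints is δ = arccos(p₁·p₂) ≈ 1.472 rad (84.3°). The total great-circle distance is δ·R ≈ 1.472 × 6371 ≈ 9376 km, so the target fraction is f = 3800/9376 ≈ 0.405.
Interpolate at f ≈ 0.405 with slerp weights a = sin((1−f)δ)/sin δ ≈ 0.771, b = sin(fδ)/sin δ ≈ 0.564.
p = a·p₁ + b·p₂ ≈ (-0.867, 0.468, -0.170); φ = arcsin(p_z) ≈ -9.77°, λ = atan2(p_y, p_x) ≈ 151.67°.

≈ lat -10°, lon 152°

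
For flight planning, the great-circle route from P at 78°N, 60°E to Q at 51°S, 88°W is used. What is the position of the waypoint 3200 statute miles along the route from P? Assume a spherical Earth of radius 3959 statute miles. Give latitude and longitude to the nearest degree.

≈ 52°N, 67°W

Convert each endpoint to a unit vector on the sphere (x = cos φ cos λ, y = cos φ sin λ, z = sin φ).
The central angle between the endpoints is δ = arccos(p₁·p₂) ≈ 2.628 rad (150.6°). The total great-circle distance is δ·R ≈ 2.628 × 3959 ≈ 10405 mi, so the target fraction is f = 3200/10405 ≈ 0.308.
Interpolate at f ≈ 0.308 with slerp weights a = sin((1−f)δ)/sin δ ≈ 1.973, b = sin(fδ)/sin δ ≈ 1.473.
p = a·p₁ + b·p₂ ≈ (0.237, -0.571, 0.786); φ = arcsin(p_z) ≈ 51.81°, λ = atan2(p_y, p_x) ≈ -67.41°.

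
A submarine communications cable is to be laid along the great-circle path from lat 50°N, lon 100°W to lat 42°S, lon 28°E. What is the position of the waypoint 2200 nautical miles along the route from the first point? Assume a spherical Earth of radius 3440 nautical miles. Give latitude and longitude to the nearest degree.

Convert each endpoint to a unit vector on the sphere (x = cos φ cos λ, y = cos φ sin λ, z = sin φ).
The central angle between the endpoints is δ = arccos(p₁·p₂) ≈ 2.509 rad (143.8°). The total great-circle distance is δ·R ≈ 2.509 × 3440 ≈ 8632 nmi, so the target fraction is f = 2200/8632 ≈ 0.255.
Interpolate at f ≈ 0.255 with slerp weights a = sin((1−f)δ)/sin δ ≈ 1.617, b = sin(fδ)/sin δ ≈ 1.010.
p = a·p₁ + b·p₂ ≈ (0.482, -0.671, 0.563); φ = arcsin(p_z) ≈ 34.26°, λ = atan2(p_y, p_x) ≈ -54.31°.

≈ lat 34°N, lon 54°W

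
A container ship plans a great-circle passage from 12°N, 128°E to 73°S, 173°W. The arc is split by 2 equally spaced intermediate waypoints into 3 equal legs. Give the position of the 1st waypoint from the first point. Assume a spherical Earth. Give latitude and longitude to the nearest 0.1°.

≈ 18.0°S, 135.8°E

From cos δ = sin φ₁ sin φ₂ + cos φ₁ cos φ₂ cos Δλ, the central angle is δ ≈ 1.622 rad (93.0°).
Interpolate at f = 1/3 with slerp weights a = sin((1−f)δ)/sin δ ≈ 0.884, b = sin(fδ)/sin δ ≈ 0.515.
p = a·p₁ + b·p₂ ≈ (-0.682, 0.663, -0.309); φ = arcsin(p_z) ≈ -18.01°, λ = atan2(p_y, p_x) ≈ 135.81°.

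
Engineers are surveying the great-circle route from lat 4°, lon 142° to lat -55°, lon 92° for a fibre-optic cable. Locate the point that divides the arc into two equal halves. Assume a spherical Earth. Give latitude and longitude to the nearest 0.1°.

Convert each endpoint to a unit vector on the sphere (x = cos φ cos λ, y = cos φ sin λ, z = sin φ).
The central angle between the endpoints is δ = arccos(p₁·p₂) ≈ 1.255 rad (71.9°).
Interpolate at f = 1/2 with slerp weights a = sin((1−f)δ)/sin δ ≈ 0.618, b = sin(fδ)/sin δ ≈ 0.618.
p = a·p₁ + b·p₂ ≈ (-0.498, 0.733, -0.463); φ = arcsin(p_z) ≈ -27.57°, λ = atan2(p_y, p_x) ≈ 124.17°.

≈ lat -27.6°, lon 124.2°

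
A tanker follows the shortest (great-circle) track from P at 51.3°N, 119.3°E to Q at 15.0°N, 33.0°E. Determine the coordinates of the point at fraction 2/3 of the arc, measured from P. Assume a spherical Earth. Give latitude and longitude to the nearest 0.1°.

≈ 33.4°N, 52.3°E

Convert each endpoint to a unit vector on the sphere (x = cos φ cos λ, y = cos φ sin λ, z = sin φ).
The central angle between the endpoints is δ = arccos(p₁·p₂) ≈ 1.327 rad (76.1°).
Interpolate at f = 2/3 with slerp weights a = sin((1−f)δ)/sin δ ≈ 0.441, b = sin(fδ)/sin δ ≈ 0.797.
p = a·p₁ + b·p₂ ≈ (0.511, 0.660, 0.551); φ = arcsin(p_z) ≈ 33.41°, λ = atan2(p_y, p_x) ≈ 52.26°.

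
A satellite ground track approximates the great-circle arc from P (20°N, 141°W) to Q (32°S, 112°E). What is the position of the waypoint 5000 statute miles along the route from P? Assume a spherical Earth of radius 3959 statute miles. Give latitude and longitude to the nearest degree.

≈ (18°S, 156°E)

Write both endpoints as unit vectors p₁, p₂ with components (cos φ cos λ, cos φ sin λ, sin φ).
The central angle between the endpoints is δ = arccos(p₁·p₂) ≈ 1.998 rad (114.5°). The total great-circle distance is δ·R ≈ 1.998 × 3959 ≈ 7910 mi, so the target fraction is f = 5000/7910 ≈ 0.632.
Interpolate at f ≈ 0.632 with slerp weights a = sin((1−f)δ)/sin δ ≈ 0.737, b = sin(fδ)/sin δ ≈ 1.047.
p = a·p₁ + b·p₂ ≈ (-0.871, 0.388, -0.303); φ = arcsin(p_z) ≈ -17.63°, λ = atan2(p_y, p_x) ≈ 156.00°.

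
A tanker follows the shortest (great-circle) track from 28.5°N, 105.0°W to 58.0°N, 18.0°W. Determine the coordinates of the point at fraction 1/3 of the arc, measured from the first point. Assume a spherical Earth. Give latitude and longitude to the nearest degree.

≈ 45°N, 87°W

Write both endpoints as unit vectors p₁, p₂ with components (cos φ cos λ, cos φ sin λ, sin φ).
The central angle between the endpoints is δ = arccos(p₁·p₂) ≈ 1.127 rad (64.6°).
Interpolate at f = 1/3 with slerp weights a = sin((1−f)δ)/sin δ ≈ 0.756, b = sin(fδ)/sin δ ≈ 0.406.
p = a·p₁ + b·p₂ ≈ (0.033, -0.708, 0.705); φ = arcsin(p_z) ≈ 44.85°, λ = atan2(p_y, p_x) ≈ -87.35°.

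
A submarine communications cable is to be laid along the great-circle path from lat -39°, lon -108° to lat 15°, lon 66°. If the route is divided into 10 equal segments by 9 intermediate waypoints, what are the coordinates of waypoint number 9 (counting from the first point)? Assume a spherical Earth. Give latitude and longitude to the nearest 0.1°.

From cos δ = sin φ₁ sin φ₂ + cos φ₁ cos φ₂ cos Δλ, the central angle is δ ≈ 2.713 rad (155.4°).
Interpolate at f = 9/10 with slerp weights a = sin((1−f)δ)/sin δ ≈ 0.644, b = sin(fδ)/sin δ ≈ 1.549.
p = a·p₁ + b·p₂ ≈ (0.454, 0.891, -0.004); φ = arcsin(p_z) ≈ -0.26°, λ = atan2(p_y, p_x) ≈ 63.00°.

≈ lat -0.3°, lon 63.0°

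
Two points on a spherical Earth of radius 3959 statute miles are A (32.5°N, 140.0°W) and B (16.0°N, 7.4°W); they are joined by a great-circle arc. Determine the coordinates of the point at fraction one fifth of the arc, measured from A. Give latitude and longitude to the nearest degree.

Write both endpoints as unit vectors p₁, p₂ with components (cos φ cos λ, cos φ sin λ, sin φ).
The central angle between the endpoints is δ = arccos(p₁·p₂) ≈ 1.983 rad (113.6°).
Interpolate at f = 1/5 with slerp weights a = sin((1−f)δ)/sin δ ≈ 1.091, b = sin(fδ)/sin δ ≈ 0.422.
p = a·p₁ + b·p₂ ≈ (-0.303, -0.644, 0.703); φ = arcsin(p_z) ≈ 44.63°, λ = atan2(p_y, p_x) ≈ -115.21°.

≈ (45°N, 115°W)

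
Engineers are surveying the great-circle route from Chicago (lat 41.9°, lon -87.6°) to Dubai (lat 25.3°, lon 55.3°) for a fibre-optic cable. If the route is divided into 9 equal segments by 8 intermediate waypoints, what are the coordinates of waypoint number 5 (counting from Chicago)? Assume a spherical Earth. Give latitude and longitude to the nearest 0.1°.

≈ lat 61.0°, lon 11.3°

From cos δ = sin φ₁ sin φ₂ + cos φ₁ cos φ₂ cos Δλ, the central angle is δ ≈ 1.825 rad (104.6°).
Interpolate at f = 5/9 with slerp weights a = sin((1−f)δ)/sin δ ≈ 0.749, b = sin(fδ)/sin δ ≈ 0.877.
p = a·p₁ + b·p₂ ≈ (0.475, 0.095, 0.875); φ = arcsin(p_z) ≈ 61.05°, λ = atan2(p_y, p_x) ≈ 11.30°.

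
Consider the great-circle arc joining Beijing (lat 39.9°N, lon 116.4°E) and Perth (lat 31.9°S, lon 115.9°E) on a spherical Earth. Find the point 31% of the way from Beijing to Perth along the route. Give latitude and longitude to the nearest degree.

≈ lat 18°N, lon 116°E

From cos δ = sin φ₁ sin φ₂ + cos φ₁ cos φ₂ cos Δλ, the central angle is δ ≈ 1.253 rad (71.8°).
Interpolate at f = 0.31 with slerp weights a = sin((1−f)δ)/sin δ ≈ 0.801, b = sin(fδ)/sin δ ≈ 0.399.
p = a·p₁ + b·p₂ ≈ (-0.421, 0.855, 0.303); φ = arcsin(p_z) ≈ 17.64°, λ = atan2(p_y, p_x) ≈ 116.22°.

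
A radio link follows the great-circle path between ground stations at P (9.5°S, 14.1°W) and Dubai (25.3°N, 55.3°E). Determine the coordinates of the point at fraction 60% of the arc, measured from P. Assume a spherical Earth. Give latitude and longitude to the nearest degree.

≈ (13°N, 26°E)

From cos δ = sin φ₁ sin φ₂ + cos φ₁ cos φ₂ cos Δλ, the central angle is δ ≈ 1.325 rad (75.9°).
Interpolate at f = 0.60 with slerp weights a = sin((1−f)δ)/sin δ ≈ 0.521, b = sin(fδ)/sin δ ≈ 0.736.
p = a·p₁ + b·p₂ ≈ (0.877, 0.422, 0.229); φ = arcsin(p_z) ≈ 13.21°, λ = atan2(p_y, p_x) ≈ 25.68°.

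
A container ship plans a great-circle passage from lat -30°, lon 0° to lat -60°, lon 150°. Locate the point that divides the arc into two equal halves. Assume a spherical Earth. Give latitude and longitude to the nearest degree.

Convert each endpoint to a unit vector on the sphere (x = cos φ cos λ, y = cos φ sin λ, z = sin φ).
The central angle between the endpoints is δ = arccos(p₁·p₂) ≈ 1.513 rad (86.7°).
Interpolate at f = 1/2 with slerp weights a = sin((1−f)δ)/sin δ ≈ 0.687, b = sin(fδ)/sin δ ≈ 0.687.
p = a·p₁ + b·p₂ ≈ (0.298, 0.172, -0.939); φ = arcsin(p_z) ≈ -69.90°, λ = atan2(p_y, p_x) ≈ 30.00°.

≈ lat -70°, lon 30°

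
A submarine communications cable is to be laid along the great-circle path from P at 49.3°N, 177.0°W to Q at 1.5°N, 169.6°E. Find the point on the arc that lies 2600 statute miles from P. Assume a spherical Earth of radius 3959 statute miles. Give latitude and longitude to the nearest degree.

≈ 13°N, 172°E

From cos δ = sin φ₁ sin φ₂ + cos φ₁ cos φ₂ cos Δλ, the central angle is δ ≈ 0.858 rad (49.2°). The total great-circle distance is δ·R ≈ 0.858 × 3959 ≈ 3397 mi, so the target fraction is f = 2600/3397 ≈ 0.765.
Interpolate at f ≈ 0.765 with slerp weights a = sin((1−f)δ)/sin δ ≈ 0.264, b = sin(fδ)/sin δ ≈ 0.807.
p = a·p₁ + b·p₂ ≈ (-0.966, 0.137, 0.221); φ = arcsin(p_z) ≈ 12.79°, λ = atan2(p_y, p_x) ≈ 171.95°.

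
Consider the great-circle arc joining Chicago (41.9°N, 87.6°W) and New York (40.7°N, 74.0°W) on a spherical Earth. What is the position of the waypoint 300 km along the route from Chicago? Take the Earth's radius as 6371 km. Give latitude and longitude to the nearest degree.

≈ 42°N, 84°W

From cos δ = sin φ₁ sin φ₂ + cos φ₁ cos φ₂ cos Δλ, the central angle is δ ≈ 0.179 rad (10.3°). The total great-circle distance is δ·R ≈ 0.179 × 6371 ≈ 1143 km, so the target fraction is f = 300/1143 ≈ 0.263.
Interpolate at f ≈ 0.263 with slerp weights a = sin((1−f)δ)/sin δ ≈ 0.739, b = sin(fδ)/sin δ ≈ 0.264.
p = a·p₁ + b·p₂ ≈ (0.078, -0.742, 0.666); φ = arcsin(p_z) ≈ 41.74°, λ = atan2(p_y, p_x) ≈ -83.99°.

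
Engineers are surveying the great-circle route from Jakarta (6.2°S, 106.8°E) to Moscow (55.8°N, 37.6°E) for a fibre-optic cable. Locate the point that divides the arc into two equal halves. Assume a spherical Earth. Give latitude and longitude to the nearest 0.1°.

Write both endpoints as unit vectors p₁, p₂ with components (cos φ cos λ, cos φ sin λ, sin φ).
The central angle between the endpoints is δ = arccos(p₁·p₂) ≈ 1.461 rad (83.7°).
Interpolate at f = 1/2 with slerp weights a = sin((1−f)δ)/sin δ ≈ 0.671, b = sin(fδ)/sin δ ≈ 0.671.
p = a·p₁ + b·p₂ ≈ (0.106, 0.869, 0.483); φ = arcsin(p_z) ≈ 28.87°, λ = atan2(p_y, p_x) ≈ 83.04°.

≈ 28.9°N, 83.0°E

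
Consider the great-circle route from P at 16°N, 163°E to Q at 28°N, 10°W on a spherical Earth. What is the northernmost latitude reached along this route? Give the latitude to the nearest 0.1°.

≈ 81.5°N

The great circle lies in the plane with unit normal n̂ = (p₁ × p₂)/|p₁ × p₂|.
Here n̂_z ≈ -0.148; the vertex latitude is φ_max = arccos|n̂_z| ≈ 81.5°.
Check via Clairaut: cos φ_max = |cos φ₁| · sin C = cos(16.0°)·sin(8.8°) ≈ 0.148, again giving ≈ 81.5°.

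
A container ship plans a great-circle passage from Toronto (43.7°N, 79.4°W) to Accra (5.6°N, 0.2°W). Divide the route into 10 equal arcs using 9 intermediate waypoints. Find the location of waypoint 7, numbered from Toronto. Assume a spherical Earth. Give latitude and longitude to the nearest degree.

Write both endpoints as unit vectors p₁, p₂ with components (cos φ cos λ, cos φ sin λ, sin φ).
The central angle between the endpoints is δ = arccos(p₁·p₂) ≈ 1.367 rad (78.3°).
Interpolate at f = 7/10 with slerp weights a = sin((1−f)δ)/sin δ ≈ 0.407, b = sin(fδ)/sin δ ≈ 0.835.
p = a·p₁ + b·p₂ ≈ (0.885, -0.292, 0.363); φ = arcsin(p_z) ≈ 21.27°, λ = atan2(p_y, p_x) ≈ -18.28°.

≈ (21°N, 18°W)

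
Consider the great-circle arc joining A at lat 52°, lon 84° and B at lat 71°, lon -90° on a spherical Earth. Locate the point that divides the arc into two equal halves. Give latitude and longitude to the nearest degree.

≈ lat 80°, lon 77°

Convert each endpoint to a unit vector on the sphere (x = cos φ cos λ, y = cos φ sin λ, z = sin φ).
The central angle between the endpoints is δ = arccos(p₁·p₂) ≈ 0.994 rad (56.9°).
Interpolate at f = 1/2 with slerp weights a = sin((1−f)δ)/sin δ ≈ 0.569, b = sin(fδ)/sin δ ≈ 0.569.
p = a·p₁ + b·p₂ ≈ (0.037, 0.163, 0.986); φ = arcsin(p_z) ≈ 80.38°, λ = atan2(p_y, p_x) ≈ 77.35°.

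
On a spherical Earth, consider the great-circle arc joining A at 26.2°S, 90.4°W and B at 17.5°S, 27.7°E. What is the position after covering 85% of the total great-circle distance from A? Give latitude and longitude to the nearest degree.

≈ 26°S, 13°E

The haversine formula gives a central angle δ ≈ 1.844 rad (105.7°) between the endpoints.
Interpolate at f = 0.85 with slerp weights a = sin((1−f)δ)/sin δ ≈ 0.284, b = sin(fδ)/sin δ ≈ 1.039.
p = a·p₁ + b·p₂ ≈ (0.875, 0.206, -0.438); φ = arcsin(p_z) ≈ -25.95°, λ = atan2(p_y, p_x) ≈ 13.24°.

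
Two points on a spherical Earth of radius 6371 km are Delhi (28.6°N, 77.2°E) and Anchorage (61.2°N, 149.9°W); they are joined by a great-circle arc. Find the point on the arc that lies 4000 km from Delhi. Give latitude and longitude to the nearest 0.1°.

≈ 60.4°N, 102.2°E

From cos δ = sin φ₁ sin φ₂ + cos φ₁ cos φ₂ cos Δλ, the central angle is δ ≈ 1.439 rad (82.4°). The total great-circle distance is δ·R ≈ 1.439 × 6371 ≈ 9167 km, so the target fraction is f = 4000/9167 ≈ 0.436.
Interpolate at f ≈ 0.436 with slerp weights a = sin((1−f)δ)/sin δ ≈ 0.731, b = sin(fδ)/sin δ ≈ 0.593.
p = a·p₁ + b·p₂ ≈ (-0.105, 0.483, 0.869); φ = arcsin(p_z) ≈ 60.38°, λ = atan2(p_y, p_x) ≈ 102.23°.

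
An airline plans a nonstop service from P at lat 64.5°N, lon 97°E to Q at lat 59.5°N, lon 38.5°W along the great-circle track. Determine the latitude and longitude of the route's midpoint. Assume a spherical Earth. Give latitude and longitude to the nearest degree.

Write both endpoints as unit vectors p₁, p₂ with components (cos φ cos λ, cos φ sin λ, sin φ).
The central angle between the endpoints is δ = arccos(p₁·p₂) ≈ 0.900 rad (51.5°).
Interpolate at f = 1/2 with slerp weights a = sin((1−f)δ)/sin δ ≈ 0.555, b = sin(fδ)/sin δ ≈ 0.555.
p = a·p₁ + b·p₂ ≈ (0.191, 0.062, 0.980); φ = arcsin(p_z) ≈ 78.40°, λ = atan2(p_y, p_x) ≈ 17.90°.

≈ lat 78°N, lon 18°E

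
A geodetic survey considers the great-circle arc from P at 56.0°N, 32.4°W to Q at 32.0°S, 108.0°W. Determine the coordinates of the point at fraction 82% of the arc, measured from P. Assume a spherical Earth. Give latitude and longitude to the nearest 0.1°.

The haversine formula gives a central angle δ ≈ 1.898 rad (108.7°) between the endpoints.
Interpolate at f = 0.82 with slerp weights a = sin((1−f)δ)/sin δ ≈ 0.354, b = sin(fδ)/sin δ ≈ 1.056.
p = a·p₁ + b·p₂ ≈ (-0.110, -0.958, -0.266); φ = arcsin(p_z) ≈ -15.44°, λ = atan2(p_y, p_x) ≈ -96.53°.

≈ 15.4°S, 96.5°W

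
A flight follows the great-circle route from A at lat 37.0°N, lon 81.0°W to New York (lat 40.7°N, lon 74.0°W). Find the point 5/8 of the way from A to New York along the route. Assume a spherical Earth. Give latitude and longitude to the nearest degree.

≈ lat 39°N, lon 77°W

From cos δ = sin φ₁ sin φ₂ + cos φ₁ cos φ₂ cos Δλ, the central angle is δ ≈ 0.115 rad (6.6°).
Interpolate at f = 5/8 with slerp weights a = sin((1−f)δ)/sin δ ≈ 0.376, b = sin(fδ)/sin δ ≈ 0.626.
p = a·p₁ + b·p₂ ≈ (0.178, -0.752, 0.634); φ = arcsin(p_z) ≈ 39.36°, λ = atan2(p_y, p_x) ≈ -76.71°.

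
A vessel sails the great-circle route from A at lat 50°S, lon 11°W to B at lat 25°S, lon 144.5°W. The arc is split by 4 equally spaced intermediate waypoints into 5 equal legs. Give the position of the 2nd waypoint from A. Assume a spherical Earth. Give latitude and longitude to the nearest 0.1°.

The haversine formula gives a central angle δ ≈ 1.648 rad (94.4°) between the endpoints.
Interpolate at f = 2/5 with slerp weights a = sin((1−f)δ)/sin δ ≈ 0.838, b = sin(fδ)/sin δ ≈ 0.614.
p = a·p₁ + b·p₂ ≈ (0.075, -0.426, -0.902); φ = arcsin(p_z) ≈ -64.36°, λ = atan2(p_y, p_x) ≈ -79.96°.

≈ lat 64.4°S, lon 80.0°W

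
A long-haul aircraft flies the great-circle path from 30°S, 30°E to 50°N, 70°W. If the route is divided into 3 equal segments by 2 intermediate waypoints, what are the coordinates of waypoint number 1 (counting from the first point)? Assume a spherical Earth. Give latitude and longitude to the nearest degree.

Write both endpoints as unit vectors p₁, p₂ with components (cos φ cos λ, cos φ sin λ, sin φ).
The central angle between the endpoints is δ = arccos(p₁·p₂) ≈ 2.071 rad (118.7°).
Interpolate at f = 1/3 with slerp weights a = sin((1−f)δ)/sin δ ≈ 1.119, b = sin(fδ)/sin δ ≈ 0.726.
p = a·p₁ + b·p₂ ≈ (0.999, 0.046, -0.004); φ = arcsin(p_z) ≈ -0.21°, λ = atan2(p_y, p_x) ≈ 2.65°.

≈ 0°N, 3°E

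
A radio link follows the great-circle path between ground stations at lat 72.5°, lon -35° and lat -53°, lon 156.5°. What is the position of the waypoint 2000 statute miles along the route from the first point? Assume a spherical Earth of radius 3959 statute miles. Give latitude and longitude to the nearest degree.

≈ lat 76°, lon -170°

Convert each endpoint to a unit vector on the sphere (x = cos φ cos λ, y = cos φ sin λ, z = sin φ).
The central angle between the endpoints is δ = arccos(p₁·p₂) ≈ 2.791 rad (159.9°). The total great-circle distance is δ·R ≈ 2.791 × 3959 ≈ 11048 mi, so the target fraction is f = 2000/11048 ≈ 0.181.
Interpolate at f ≈ 0.181 with slerp weights a = sin((1−f)δ)/sin δ ≈ 2.197, b = sin(fδ)/sin δ ≈ 1.407.
p = a·p₁ + b·p₂ ≈ (-0.236, -0.041, 0.971); φ = arcsin(p_z) ≈ 76.16°, λ = atan2(p_y, p_x) ≈ -170.10°.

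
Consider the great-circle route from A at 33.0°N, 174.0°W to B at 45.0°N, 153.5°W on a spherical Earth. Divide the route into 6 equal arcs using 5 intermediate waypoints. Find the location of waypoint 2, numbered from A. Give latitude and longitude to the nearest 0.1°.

The haversine formula gives a central angle δ ≈ 0.346 rad (19.8°) between the endpoints.
Interpolate at f = 2/6 with slerp weights a = sin((1−f)δ)/sin δ ≈ 0.674, b = sin(fδ)/sin δ ≈ 0.339.
p = a·p₁ + b·p₂ ≈ (-0.777, -0.166, 0.607); φ = arcsin(p_z) ≈ 37.38°, λ = atan2(p_y, p_x) ≈ -167.93°.

≈ 37.4°N, 167.9°W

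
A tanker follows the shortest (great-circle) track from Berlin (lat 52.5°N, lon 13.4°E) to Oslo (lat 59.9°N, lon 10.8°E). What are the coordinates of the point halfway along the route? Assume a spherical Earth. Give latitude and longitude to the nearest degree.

≈ lat 56°N, lon 12°E

The haversine formula gives a central angle δ ≈ 0.132 rad (7.5°) between the endpoints.
Interpolate at f = 1/2 with slerp weights a = sin((1−f)δ)/sin δ ≈ 0.501, b = sin(fδ)/sin δ ≈ 0.501.
p = a·p₁ + b·p₂ ≈ (0.544, 0.118, 0.831); φ = arcsin(p_z) ≈ 56.21°, λ = atan2(p_y, p_x) ≈ 12.23°.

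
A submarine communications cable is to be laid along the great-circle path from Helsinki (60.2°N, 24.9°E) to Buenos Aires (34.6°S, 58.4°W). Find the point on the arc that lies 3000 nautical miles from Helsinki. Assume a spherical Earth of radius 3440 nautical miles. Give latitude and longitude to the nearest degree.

≈ 24°N, 25°W

Convert each endpoint to a unit vector on the sphere (x = cos φ cos λ, y = cos φ sin λ, z = sin φ).
The central angle between the endpoints is δ = arccos(p₁·p₂) ≈ 2.032 rad (116.4°). The total great-circle distance is δ·R ≈ 2.032 × 3440 ≈ 6990 nmi, so the target fraction is f = 3000/6990 ≈ 0.429.
Interpolate at f ≈ 0.429 with slerp weights a = sin((1−f)δ)/sin δ ≈ 1.024, b = sin(fδ)/sin δ ≈ 0.855.
p = a·p₁ + b·p₂ ≈ (0.830, -0.385, 0.403); φ = arcsin(p_z) ≈ 23.76°, λ = atan2(p_y, p_x) ≈ -24.89°.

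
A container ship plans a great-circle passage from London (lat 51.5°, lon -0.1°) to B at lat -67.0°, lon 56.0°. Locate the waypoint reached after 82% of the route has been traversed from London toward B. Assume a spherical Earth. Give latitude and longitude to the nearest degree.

Write both endpoints as unit vectors p₁, p₂ with components (cos φ cos λ, cos φ sin λ, sin φ).
The central angle between the endpoints is δ = arccos(p₁·p₂) ≈ 2.195 rad (125.8°).
Interpolate at f = 0.82 with slerp weights a = sin((1−f)δ)/sin δ ≈ 0.475, b = sin(fδ)/sin δ ≈ 1.200.
p = a·p₁ + b·p₂ ≈ (0.558, 0.388, -0.734); φ = arcsin(p_z) ≈ -47.19°, λ = atan2(p_y, p_x) ≈ 34.85°.

≈ lat -47°, lon 35°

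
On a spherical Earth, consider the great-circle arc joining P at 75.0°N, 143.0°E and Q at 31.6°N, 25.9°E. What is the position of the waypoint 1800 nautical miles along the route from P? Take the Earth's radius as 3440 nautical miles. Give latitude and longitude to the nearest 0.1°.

Convert each endpoint to a unit vector on the sphere (x = cos φ cos λ, y = cos φ sin λ, z = sin φ).
The central angle between the endpoints is δ = arccos(p₁·p₂) ≈ 1.153 rad (66.1°). The total great-circle distance is δ·R ≈ 1.153 × 3440 ≈ 3966 nmi, so the target fraction is f = 1800/3966 ≈ 0.454.
Interpolate at f ≈ 0.454 with slerp weights a = sin((1−f)δ)/sin δ ≈ 0.644, b = sin(fδ)/sin δ ≈ 0.547.
p = a·p₁ + b·p₂ ≈ (0.286, 0.304, 0.909); φ = arcsin(p_z) ≈ 65.35°, λ = atan2(p_y, p_x) ≈ 46.76°.

≈ 65.4°N, 46.8°E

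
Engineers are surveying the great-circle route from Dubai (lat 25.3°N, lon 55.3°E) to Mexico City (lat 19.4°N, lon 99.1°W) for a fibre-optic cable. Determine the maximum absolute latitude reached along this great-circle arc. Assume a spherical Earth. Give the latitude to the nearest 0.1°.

The great circle lies in the plane with unit normal n̂ = (p₁ × p₂)/|p₁ × p₂|.
Here n̂_z ≈ -0.473; the vertex latitude is φ_max = arccos|n̂_z| ≈ 61.8°.

≈ 61.8°N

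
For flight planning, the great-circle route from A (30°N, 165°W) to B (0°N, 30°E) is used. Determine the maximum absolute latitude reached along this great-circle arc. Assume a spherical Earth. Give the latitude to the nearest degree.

≈ 66°N

The great circle lies in the plane with unit normal n̂ = (p₁ × p₂)/|p₁ × p₂|.
Here n̂_z ≈ -0.409; the vertex latitude is φ_max = arccos|n̂_z| ≈ 65.9°.
Check via Clairaut: cos φ_max = |cos φ₁| · sin C = cos(30.0°)·sin(28.2°) ≈ 0.409, again giving ≈ 65.9°.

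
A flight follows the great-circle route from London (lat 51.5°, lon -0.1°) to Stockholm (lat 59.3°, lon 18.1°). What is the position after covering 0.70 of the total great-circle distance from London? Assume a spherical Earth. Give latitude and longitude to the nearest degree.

≈ lat 57°, lon 12°

The haversine formula gives a central angle δ ≈ 0.225 rad (12.9°) between the endpoints.
Interpolate at f = 0.70 with slerp weights a = sin((1−f)δ)/sin δ ≈ 0.302, b = sin(fδ)/sin δ ≈ 0.703.
p = a·p₁ + b·p₂ ≈ (0.529, 0.111, 0.841); φ = arcsin(p_z) ≈ 57.25°, λ = atan2(p_y, p_x) ≈ 11.86°.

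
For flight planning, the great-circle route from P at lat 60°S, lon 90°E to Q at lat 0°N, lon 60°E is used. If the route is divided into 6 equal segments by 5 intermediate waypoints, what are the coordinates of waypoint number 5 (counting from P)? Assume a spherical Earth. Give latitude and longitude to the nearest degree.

The haversine formula gives a central angle δ ≈ 1.123 rad (64.3°) between the endpoints.
Interpolate at f = 5/6 with slerp weights a = sin((1−f)δ)/sin δ ≈ 0.206, b = sin(fδ)/sin δ ≈ 0.893.
p = a·p₁ + b·p₂ ≈ (0.447, 0.877, -0.179); φ = arcsin(p_z) ≈ -10.30°, λ = atan2(p_y, p_x) ≈ 63.01°.

≈ lat 10°S, lon 63°E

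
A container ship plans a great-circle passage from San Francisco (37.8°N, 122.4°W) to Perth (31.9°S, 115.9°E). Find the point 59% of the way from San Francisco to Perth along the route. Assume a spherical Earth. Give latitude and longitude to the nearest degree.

≈ 1°S, 164°E

Convert each endpoint to a unit vector on the sphere (x = cos φ cos λ, y = cos φ sin λ, z = sin φ).
The central angle between the endpoints is δ = arccos(p₁·p₂) ≈ 2.314 rad (132.6°).
Interpolate at f = 0.59 with slerp weights a = sin((1−f)δ)/sin δ ≈ 1.103, b = sin(fδ)/sin δ ≈ 1.329.
p = a·p₁ + b·p₂ ≈ (-0.960, 0.279, -0.026); φ = arcsin(p_z) ≈ -1.50°, λ = atan2(p_y, p_x) ≈ 163.80°.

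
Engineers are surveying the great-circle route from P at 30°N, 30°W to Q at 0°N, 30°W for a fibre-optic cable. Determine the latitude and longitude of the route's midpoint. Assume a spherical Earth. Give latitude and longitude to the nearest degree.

≈ 15°N, 30°W

Convert each endpoint to a unit vector on the sphere (x = cos φ cos λ, y = cos φ sin λ, z = sin φ).
The central angle between the endpoints is δ = arccos(p₁·p₂) ≈ 0.524 rad (30.0°).
Interpolate at f = 1/2 with slerp weights a = sin((1−f)δ)/sin δ ≈ 0.518, b = sin(fδ)/sin δ ≈ 0.518.
p = a·p₁ + b·p₂ ≈ (0.837, -0.483, 0.259); φ = arcsin(p_z) ≈ 15.00°, λ = atan2(p_y, p_x) ≈ -30.00°.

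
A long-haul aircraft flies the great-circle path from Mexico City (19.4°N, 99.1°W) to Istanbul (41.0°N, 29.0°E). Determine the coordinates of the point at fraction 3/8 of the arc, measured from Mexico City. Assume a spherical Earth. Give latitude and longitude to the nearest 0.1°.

≈ 46.5°N, 65.6°W

The haversine formula gives a central angle δ ≈ 1.794 rad (102.8°) between the endpoints.
Interpolate at f = 3/8 with slerp weights a = sin((1−f)δ)/sin δ ≈ 0.924, b = sin(fδ)/sin δ ≈ 0.639.
p = a·p₁ + b·p₂ ≈ (0.284, -0.626, 0.726); φ = arcsin(p_z) ≈ 46.55°, λ = atan2(p_y, p_x) ≈ -65.61°.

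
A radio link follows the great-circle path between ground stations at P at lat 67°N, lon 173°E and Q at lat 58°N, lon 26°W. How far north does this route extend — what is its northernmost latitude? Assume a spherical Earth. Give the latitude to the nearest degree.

The great circle lies in the plane with unit normal n̂ = (p₁ × p₂)/|p₁ × p₂|.
Here n̂_z ≈ +0.083; the vertex latitude is φ_max = arccos|n̂_z| ≈ 85.2°.
Check via Clairaut: cos φ_max = |cos φ₁| · sin C = cos(67.0°)·sin(12.3°) ≈ 0.083, again giving ≈ 85.2°.

≈ 85°N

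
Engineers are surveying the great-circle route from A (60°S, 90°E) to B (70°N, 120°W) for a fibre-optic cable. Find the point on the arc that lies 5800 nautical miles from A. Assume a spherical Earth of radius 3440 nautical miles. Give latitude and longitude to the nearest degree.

≈ (29°N, 135°E)

From cos δ = sin φ₁ sin φ₂ + cos φ₁ cos φ₂ cos Δλ, the central angle is δ ≈ 2.865 rad (164.1°). The total great-circle distance is δ·R ≈ 2.865 × 3440 ≈ 9854 nmi, so the target fraction is f = 5800/9854 ≈ 0.589.
Interpolate at f ≈ 0.589 with slerp weights a = sin((1−f)δ)/sin δ ≈ 3.380, b = sin(fδ)/sin δ ≈ 3.633.
p = a·p₁ + b·p₂ ≈ (-0.621, 0.614, 0.487); φ = arcsin(p_z) ≈ 29.15°, λ = atan2(p_y, p_x) ≈ 135.35°.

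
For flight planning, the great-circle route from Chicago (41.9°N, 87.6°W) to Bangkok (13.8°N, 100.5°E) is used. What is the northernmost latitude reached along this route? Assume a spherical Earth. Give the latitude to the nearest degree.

≈ 83°N

The great circle lies in the plane with unit normal n̂ = (p₁ × p₂)/|p₁ × p₂|.
Here n̂_z ≈ -0.123; the vertex latitude is φ_max = arccos|n̂_z| ≈ 83.0°.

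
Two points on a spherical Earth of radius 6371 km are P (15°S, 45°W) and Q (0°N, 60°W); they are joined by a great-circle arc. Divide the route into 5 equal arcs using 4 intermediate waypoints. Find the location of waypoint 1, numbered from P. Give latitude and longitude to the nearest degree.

Convert each endpoint to a unit vector on the sphere (x = cos φ cos λ, y = cos φ sin λ, z = sin φ).
The central angle between the endpoints is δ = arccos(p₁·p₂) ≈ 0.368 rad (21.1°).
Interpolate at f = 1/5 with slerp weights a = sin((1−f)δ)/sin δ ≈ 0.807, b = sin(fδ)/sin δ ≈ 0.204.
p = a·p₁ + b·p₂ ≈ (0.653, -0.728, -0.209); φ = arcsin(p_z) ≈ -12.05°, λ = atan2(p_y, p_x) ≈ -48.10°.

≈ (12°S, 48°W)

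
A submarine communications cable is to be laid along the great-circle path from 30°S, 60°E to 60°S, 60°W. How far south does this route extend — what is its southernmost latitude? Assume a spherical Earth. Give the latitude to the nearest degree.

The great circle lies in the plane with unit normal n̂ = (p₁ × p₂)/|p₁ × p₂|.
Here n̂_z ≈ -0.384; the vertex latitude is φ_max = arccos|n̂_z| ≈ 67.4°.
Check via Clairaut: cos φ_max = |cos φ₁| · sin C = cos(30.0°)·sin(153.7°) ≈ 0.384, again giving ≈ 67.4°.

≈ 67°S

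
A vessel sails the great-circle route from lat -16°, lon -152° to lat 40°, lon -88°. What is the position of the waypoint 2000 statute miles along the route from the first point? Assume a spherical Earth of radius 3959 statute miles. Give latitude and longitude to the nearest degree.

Write both endpoints as unit vectors p₁, p₂ with components (cos φ cos λ, cos φ sin λ, sin φ).
The central angle between the endpoints is δ = arccos(p₁·p₂) ≈ 1.425 rad (81.6°). The total great-circle distance is δ·R ≈ 1.425 × 3959 ≈ 5640 mi, so the target fraction is f = 2000/5640 ≈ 0.355.
Interpolate at f ≈ 0.355 with slerp weights a = sin((1−f)δ)/sin δ ≈ 0.804, b = sin(fδ)/sin δ ≈ 0.489.
p = a·p₁ + b·p₂ ≈ (-0.669, -0.737, 0.093); φ = arcsin(p_z) ≈ 5.33°, λ = atan2(p_y, p_x) ≈ -132.23°.

≈ lat 5°, lon -132°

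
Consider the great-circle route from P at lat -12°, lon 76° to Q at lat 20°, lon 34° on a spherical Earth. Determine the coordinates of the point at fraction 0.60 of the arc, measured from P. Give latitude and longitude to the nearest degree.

Write both endpoints as unit vectors p₁, p₂ with components (cos φ cos λ, cos φ sin λ, sin φ).
The central angle between the endpoints is δ = arccos(p₁·p₂) ≈ 0.912 rad (52.3°).
Interpolate at f = 0.60 with slerp weights a = sin((1−f)δ)/sin δ ≈ 0.451, b = sin(fδ)/sin δ ≈ 0.658.
p = a·p₁ + b·p₂ ≈ (0.619, 0.774, 0.131); φ = arcsin(p_z) ≈ 7.54°, λ = atan2(p_y, p_x) ≈ 51.33°.

≈ lat 8°, lon 51°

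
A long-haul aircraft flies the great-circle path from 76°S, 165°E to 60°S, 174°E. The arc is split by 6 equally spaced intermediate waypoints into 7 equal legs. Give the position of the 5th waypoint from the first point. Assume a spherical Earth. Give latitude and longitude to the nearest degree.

≈ 65°S, 173°E

From cos δ = sin φ₁ sin φ₂ + cos φ₁ cos φ₂ cos Δλ, the central angle is δ ≈ 0.285 rad (16.3°).
Interpolate at f = 5/7 with slerp weights a = sin((1−f)δ)/sin δ ≈ 0.289, b = sin(fδ)/sin δ ≈ 0.719.
p = a·p₁ + b·p₂ ≈ (-0.425, 0.056, -0.903); φ = arcsin(p_z) ≈ -64.61°, λ = atan2(p_y, p_x) ≈ 172.54°.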